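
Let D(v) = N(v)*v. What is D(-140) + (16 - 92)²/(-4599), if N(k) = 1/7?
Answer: -97756/4599 ≈ -21.256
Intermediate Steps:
N(k) = ⅐
D(v) = v/7
D(-140) + (16 - 92)²/(-4599) = (⅐)*(-140) + (16 - 92)²/(-4599) = -20 + (-76)²*(-1/4599) = -20 + 5776*(-1/4599) = -20 - 5776/4599 = -97756/4599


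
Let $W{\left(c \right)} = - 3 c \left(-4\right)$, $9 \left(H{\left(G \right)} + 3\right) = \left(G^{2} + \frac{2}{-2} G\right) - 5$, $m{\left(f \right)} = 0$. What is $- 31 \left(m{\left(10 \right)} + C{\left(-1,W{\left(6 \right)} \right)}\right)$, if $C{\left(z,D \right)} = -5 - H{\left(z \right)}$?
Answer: $\frac{155}{3} \approx 51.667$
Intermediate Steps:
$H{\left(G \right)} = - \frac{32}{9} - \frac{G}{9} + \frac{G^{2}}{9}$ ($H{\left(G \right)} = -3 + \frac{\left(G^{2} + \frac{2}{-2} G\right) - 5}{9} = -3 + \frac{\left(G^{2} + 2 \left(- \frac{1}{2}\right) G\right) - 5}{9} = -3 + \frac{\left(G^{2} - G\right) - 5}{9} = -3 + \frac{-5 + G^{2} - G}{9} = -3 - \left(\frac{5}{9} - \frac{G^{2}}{9} + \frac{G}{9}\right) = - \frac{32}{9} - \frac{G}{9} + \frac{G^{2}}{9}$)
$W{\left(c \right)} = 12 c$
$C{\left(z,D \right)} = - \frac{13}{9} - \frac{z^{2}}{9} + \frac{z}{9}$ ($C{\left(z,D \right)} = -5 - \left(- \frac{32}{9} - \frac{z}{9} + \frac{z^{2}}{9}\right) = -5 + \left(\frac{32}{9} - \frac{z^{2}}{9} + \frac{z}{9}\right) = - \frac{13}{9} - \frac{z^{2}}{9} + \frac{z}{9}$)
$- 31 \left(m{\left(10 \right)} + C{\left(-1,W{\left(6 \right)} \right)}\right) = - 31 \left(0 - \left(\frac{14}{9} + \frac{1}{9}\right)\right) = - 31 \left(0 - \frac{5}{3}\right) = \left(-31\right) \left(- \frac{5}{3}\right) = \frac{155}{3}$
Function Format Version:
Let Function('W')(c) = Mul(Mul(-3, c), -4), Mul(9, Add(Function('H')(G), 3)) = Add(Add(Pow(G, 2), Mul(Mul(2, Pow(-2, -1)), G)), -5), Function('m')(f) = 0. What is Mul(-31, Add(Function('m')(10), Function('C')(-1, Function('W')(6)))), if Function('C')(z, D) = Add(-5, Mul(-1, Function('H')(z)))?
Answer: Rational(155, 3) ≈ 51.667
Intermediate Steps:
Function('H')(G) = Add(Rational(-32, 9), Mul(Rational(-1, 9), G), Mul(Rational(1, 9), Pow(G, 2))) (Function('H')(G) = Add(-3, Mul(Rational(1, 9), Add(Add(Pow(G, 2), Mul(Mul(2, Pow(-2, -1)), G)), -5))) = Add(-3, Mul(Rational(1, 9), Add(Add(Pow(G, 2), Mul(Mul(2, Rational(-1, 2)), G)), -5))) = Add(-3, Mul(Rational(1, 9), Add(Add(Pow(G, 2), Mul(-1, G)), -5))) = Add(-3, Mul(Rational(1, 9), Add(-5, Pow(G, 2), Mul(-1, G)))) = Add(-3, Add(Rational(-5, 9), Mul(Rational(-1, 9), G), Mul(Rational(1, 9), Pow(G, 2)))) = Add(Rational(-32, 9), Mul(Rational(-1, 9), G), Mul(Rational(1, 9), Pow(G, 2))))
Function('W')(c) = Mul(12, c)
Function('C')(z, D) = Add(Rational(-13, 9), Mul(Rational(-1, 9), Pow(z, 2)), Mul(Rational(1, 9), z)) (Function('C')(z, D) = Add(-5, Mul(-1, Add(Rational(-32, 9), Mul(Rational(-1, 9), z), Mul(Rational(1, 9), Pow(z, 2))))) = Add(-5, Add(Rational(32, 9), Mul(Rational(-1, 9), Pow(z, 2)), Mul(Rational(1, 9), z))) = Add(Rational(-13, 9), Mul(Rational(-1, 9), Pow(z, 2)), Mul(Rational(1, 9), z)))
Mul(-31, Add(Function('m')(10), Function('C')(-1, Function('W')(6)))) = Mul(-31, Add(0, Add(Rational(-13, 9), Mul(Rational(-1, 9), Pow(-1, 2)), Mul(Rational(1, 9), -1)))) = Mul(-31, Add(0, Add(Rational(-13, 9), Mul(Rational(-1, 9), 1), Rational(-1, 9)))) = Mul(-31, Add(0, Add(Rational(-13, 9), Rational(-1, 9), Rational(-1, 9)))) = Mul(-31, Add(0, Rational(-5, 3))) = Mul(-31, Rational(-5, 3)) = Rational(155, 3)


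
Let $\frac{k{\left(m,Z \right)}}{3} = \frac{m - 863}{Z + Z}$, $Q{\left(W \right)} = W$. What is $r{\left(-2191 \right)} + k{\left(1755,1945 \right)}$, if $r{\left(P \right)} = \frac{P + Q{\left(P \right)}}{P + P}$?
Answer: $\frac{3283}{1945} \approx 1.6879$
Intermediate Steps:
$k{\left(m,Z \right)} = \frac{3 \left(-863 + m\right)}{2 Z}$ ($k{\left(m,Z \right)} = 3 \frac{m - 863}{Z + Z} = 3 \frac{-863 + m}{2 Z} = \frac{3 \left(-863 + m\right)}{2 Z}$)
$r{\left(P \right)} = 1$ ($r{\left(P \right)} = \frac{P + P}{P + P} = \frac{2 P}{2 P} = 2 P \frac{1}{2 P} = 1$)
$r{\left(-2191 \right)} + k{\left(1755,1945 \right)} = 1 + \frac{3 \left(-863 + 1755\right)}{2 \cdot 1945} = 1 + \frac{3}{2} \cdot \frac{1}{1945} \cdot 892 = 1 + \frac{1338}{1945} = \frac{3283}{1945}$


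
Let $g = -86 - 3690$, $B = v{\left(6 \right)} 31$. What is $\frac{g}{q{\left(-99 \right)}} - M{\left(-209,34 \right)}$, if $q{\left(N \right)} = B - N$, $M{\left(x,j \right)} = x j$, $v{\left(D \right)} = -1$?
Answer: $\frac{119858}{17} \approx 7050.5$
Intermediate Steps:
$M{\left(x,j \right)} = j x$
$B = -31$ ($B = \left(-1\right) 31 = -31$)
$q{\left(N \right)} = -31 - N$
$g = -3776$ ($g = -86 - 3690 = -3776$)
$\frac{g}{q{\left(-99 \right)}} - M{\left(-209,34 \right)} = - \frac{3776}{-31 - -99} - 34 \left(-209\right) = - \frac{3776}{-31 + 99} - -7106 = - \frac{3776}{68} + 7106 = \left(-3776\right) \frac{1}{68} + 7106 = - \frac{944}{17} + 7106 = \frac{119858}{17}$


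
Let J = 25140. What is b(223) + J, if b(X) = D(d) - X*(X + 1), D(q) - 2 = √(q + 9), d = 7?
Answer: -24806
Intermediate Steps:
D(q) = 2 + √(9 + q) (D(q) = 2 + √(q + 9) = 2 + √(9 + q))
b(X) = 6 - X*(1 + X) (b(X) = (2 + √(9 + 7)) - X*(X + 1) = (2 + √16) - X*(1 + X) = (2 + 4) - X*(1 + X) = 6 - X*(1 + X))
b(223) + J = (6 - 1*223 - 1*223²) + 25140 = (6 - 223 - 1*49729) + 25140 = (6 - 223 - 49729) + 25140 = -49946 + 25140 = -24806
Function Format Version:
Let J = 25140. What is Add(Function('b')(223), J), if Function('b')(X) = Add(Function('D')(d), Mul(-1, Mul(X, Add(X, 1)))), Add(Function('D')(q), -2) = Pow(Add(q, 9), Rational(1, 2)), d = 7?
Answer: -24806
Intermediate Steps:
Function('D')(q) = Add(2, Pow(Add(9, q), Rational(1, 2))) (Function('D')(q) = Add(2, Pow(Add(q, 9), Rational(1, 2))) = Add(2, Pow(Add(9, q), Rational(1, 2))))
Function('b')(X) = Add(6, Mul(-1, X, Add(1, X))) (Function('b')(X) = Add(Add(2, Pow(Add(9, 7), Rational(1, 2))), Mul(-1, Mul(X, Add(X, 1)))) = Add(Add(2, Pow(16, Rational(1, 2))), Mul(-1, Mul(X, Add(1, X)))) = Add(Add(2, 4), Mul(-1, X, Add(1, X))) = Add(6, Mul(-1, X, Add(1, X))))
Add(Function('b')(223), J) = Add(Add(6, Mul(-1, 223), Mul(-1, Pow(223, 2))), 25140) = Add(Add(6, -223, Mul(-1, 49729)), 25140) = Add(Add(6, -223, -49729), 25140) = Add(-49946, 25140) = -24806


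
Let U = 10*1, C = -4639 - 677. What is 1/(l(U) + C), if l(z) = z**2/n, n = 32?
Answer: -8/42503 ≈ -0.00018822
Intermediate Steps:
C = -5316
U = 10
l(z) = z**2/32
1/(l(U) + C) = 1/((1/32)*10**2 - 5316) = 1/((1/32)*100 - 5316) = 1/(25/8 - 5316) = 1/(-42503/8) = -8/42503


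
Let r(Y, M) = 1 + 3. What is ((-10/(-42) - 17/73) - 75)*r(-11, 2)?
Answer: -459868/1533 ≈ -299.98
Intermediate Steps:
r(Y, M) = 4
((-10/(-42) - 17/73) - 75)*r(-11, 2) = ((-10/(-42) - 17/73) - 75)*4 = ((-10*(-1/42) - 17*1/73) - 75)*4 = ((5/21 - 17/73) - 75)*4 = (8/1533 - 75)*4 = -114967/1533*4 = -459868/1533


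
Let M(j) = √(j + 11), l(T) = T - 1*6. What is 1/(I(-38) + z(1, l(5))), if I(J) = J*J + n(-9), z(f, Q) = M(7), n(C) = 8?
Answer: 242/351381 - √2/702762 ≈ 0.00068670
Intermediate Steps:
l(T) = -6 + T (l(T) = T - 6 = -6 + T)
M(j) = √(11 + j)
z(f, Q) = 3*√2 (z(f, Q) = √(11 + 7) = √18 = 3*√2)
I(J) = 8 + J² (I(J) = J*J + 8 = J² + 8 = 8 + J²)
1/(I(-38) + z(1, l(5))) = 1/((8 + (-38)²) + 3*√2) = 1/((8 + 1444) + 3*√2) = 1/(1452 + 3*√2)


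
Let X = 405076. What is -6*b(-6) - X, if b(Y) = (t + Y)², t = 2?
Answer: -405172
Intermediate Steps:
b(Y) = (2 + Y)²
-6*b(-6) - X = -6*(2 - 6)² - 1*405076 = -6*(-4)² - 405076 = -6*16 - 405076 = -96 - 405076 = -405172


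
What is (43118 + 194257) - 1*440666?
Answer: -203291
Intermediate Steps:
(43118 + 194257) - 1*440666 = 237375 - 440666 = -203291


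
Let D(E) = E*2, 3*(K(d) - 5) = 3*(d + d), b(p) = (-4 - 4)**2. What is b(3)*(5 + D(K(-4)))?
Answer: -64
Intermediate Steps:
b(p) = 64 (b(p) = (-8)**2 = 64)
K(d) = 5 + 2*d (K(d) = 5 + (3*(d + d))/3 = 5 + (3*(2*d))/3 = 5 + (6*d)/3 = 5 + 2*d)
D(E) = 2*E
b(3)*(5 + D(K(-4))) = 64*(5 + 2*(5 + 2*(-4))) = 64*(5 + 2*(5 - 8)) = 64*(5 + 2*(-3)) = 64*(5 - 6) = 64*(-1) = -64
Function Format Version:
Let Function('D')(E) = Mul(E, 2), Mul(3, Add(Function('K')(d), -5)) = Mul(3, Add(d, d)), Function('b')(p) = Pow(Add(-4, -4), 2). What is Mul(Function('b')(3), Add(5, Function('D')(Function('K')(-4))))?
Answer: -64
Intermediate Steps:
Function('b')(p) = 64 (Function('b')(p) = Pow(-8, 2) = 64)
Function('K')(d) = Add(5, Mul(2, d)) (Function('K')(d) = Add(5, Mul(Rational(1, 3), Mul(3, Add(d, d)))) = Add(5, Mul(Rational(1, 3), Mul(3, Mul(2, d)))) = Add(5, Mul(Rational(1, 3), Mul(6, d))) = Add(5, Mul(2, d)))
Function('D')(E) = Mul(2, E)
Mul(Function('b')(3), Add(5, Function('D')(Function('K')(-4)))) = Mul(64, Add(5, Mul(2, Add(5, Mul(2, -4))))) = Mul(64, Add(5, Mul(2, Add(5, -8)))) = Mul(64, Add(5, Mul(2, -3))) = Mul(64, Add(5, -6)) = Mul(64, -1) = -64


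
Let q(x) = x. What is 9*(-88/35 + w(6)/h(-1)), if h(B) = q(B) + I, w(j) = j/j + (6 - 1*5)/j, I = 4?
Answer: -1339/70 ≈ -19.129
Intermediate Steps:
w(j) = 1 + 1/j (w(j) = 1 + (6 - 5)/j = 1 + 1/j)
h(B) = 4 + B (h(B) = B + 4 = 4 + B)
9*(-88/35 + w(6)/h(-1)) = 9*(-88/35 + ((1 + 6)/6)/(4 - 1)) = 9*(-88*1/35 + ((1/6)*7)/3) = 9*(-88/35 + (7/6)*(1/3)) = 9*(-88/35 + 7/18) = 9*(-1339/630) = -1339/70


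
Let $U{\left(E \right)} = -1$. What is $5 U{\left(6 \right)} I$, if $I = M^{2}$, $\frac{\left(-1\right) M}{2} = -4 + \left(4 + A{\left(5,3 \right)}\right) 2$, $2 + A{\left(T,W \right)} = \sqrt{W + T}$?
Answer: $-640$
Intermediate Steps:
$A{\left(T,W \right)} = -2 + \sqrt{T + W}$ ($A{\left(T,W \right)} = -2 + \sqrt{W + T} = -2 + \sqrt{T + W}$)
$M = - 8 \sqrt{2}$ ($M = - 2 \left(-4 + \left(4 - \left(2 - \sqrt{5 + 3}\right)\right) 2\right) = - 2 \left(-4 + \left(4 - \left(2 - \sqrt{8}\right)\right) 2\right) = - 2 \left(-4 + \left(4 - \left(2 - 2 \sqrt{2}\right)\right) 2\right) = - 2 \left(-4 + \left(2 + 2 \sqrt{2}\right) 2\right) = - 2 \left(-4 + \left(4 + 4 \sqrt{2}\right)\right) = - 2 \cdot 4 \sqrt{2} = - 8 \sqrt{2} \approx -11.314$)
$I = 128$ ($I = \left(- 8 \sqrt{2}\right)^{2} = 128$)
$5 U{\left(6 \right)} I = 5 \left(-1\right) 128 = \left(-5\right) 128 = -640$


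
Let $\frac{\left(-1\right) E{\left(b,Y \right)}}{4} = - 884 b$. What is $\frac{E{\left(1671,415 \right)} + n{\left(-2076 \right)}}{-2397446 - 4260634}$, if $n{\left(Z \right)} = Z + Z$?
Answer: $- \frac{246021}{277420} \approx -0.88682$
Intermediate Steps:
$E{\left(b,Y \right)} = 3536 b$ ($E{\left(b,Y \right)} = - 4 \left(- 884 b\right) = 3536 b$)
$n{\left(Z \right)} = 2 Z$
$\frac{E{\left(1671,415 \right)} + n{\left(-2076 \right)}}{-2397446 - 4260634} = \frac{3536 \cdot 1671 + 2 \left(-2076\right)}{-2397446 - 4260634} = \frac{5908656 - 4152}{-6658080} = 5904504 \left(- \frac{1}{6658080}\right) = - \frac{246021}{277420}$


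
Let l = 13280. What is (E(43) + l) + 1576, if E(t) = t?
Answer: 14899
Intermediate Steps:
(E(43) + l) + 1576 = (43 + 13280) + 1576 = 13323 + 1576 = 14899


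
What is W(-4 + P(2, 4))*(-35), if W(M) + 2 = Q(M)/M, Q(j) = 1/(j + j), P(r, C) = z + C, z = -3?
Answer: 1225/18 ≈ 68.056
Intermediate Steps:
P(r, C) = -3 + C
Q(j) = 1/(2*j)
W(M) = -2 + 1/(2*M²) (W(M) = -2 + (1/(2*M))/M = -2 + 1/(2*M²))
W(-4 + P(2, 4))*(-35) = (-2 + 1/(2*(-4 + (-3 + 4))²))*(-35) = (-2 + 1/(2*(-4 + 1)²))*(-35) = (-2 + (½)/(-3)²)*(-35) = (-2 + (½)*(⅑))*(-35) = (-2 + 1/18)*(-35) = -35/18*(-35) = 1225/18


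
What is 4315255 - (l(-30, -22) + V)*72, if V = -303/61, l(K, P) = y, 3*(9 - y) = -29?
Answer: 263170387/61 ≈ 4.3143e+6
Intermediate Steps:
y = 56/3 (y = 9 - ⅓*(-29) = 9 + 29/3 = 56/3 ≈ 18.667)
l(K, P) = 56/3
V = -303/61 (V = -303*1/61 = -303/61 ≈ -4.9672)
4315255 - (l(-30, -22) + V)*72 = 4315255 - (56/3 - 303/61)*72 = 4315255 - 2507*72/183 = 4315255 - 1*60168/61 = 4315255 - 60168/61 = 263170387/61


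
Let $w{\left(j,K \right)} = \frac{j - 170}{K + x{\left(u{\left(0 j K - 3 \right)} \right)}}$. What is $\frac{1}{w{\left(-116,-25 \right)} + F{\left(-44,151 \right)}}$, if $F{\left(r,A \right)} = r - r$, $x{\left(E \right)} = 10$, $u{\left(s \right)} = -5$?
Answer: $\frac{15}{286} \approx 0.052448$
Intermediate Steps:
$F{\left(r,A \right)} = 0$
$w{\left(j,K \right)} = \frac{-170 + j}{10 + K}$ ($w{\left(j,K \right)} = \frac{j - 170}{K + 10} = \frac{-170 + j}{10 + K}$)
$\frac{1}{w{\left(-116,-25 \right)} + F{\left(-44,151 \right)}} = \frac{1}{\frac{-170 - 116}{10 - 25} + 0} = \frac{1}{\frac{1}{-15} \left(-286\right) + 0} = \frac{1}{\left(- \frac{1}{15}\right) \left(-286\right) + 0} = \frac{1}{\frac{286}{15} + 0} = \frac{1}{\frac{286}{15}} = \frac{15}{286}$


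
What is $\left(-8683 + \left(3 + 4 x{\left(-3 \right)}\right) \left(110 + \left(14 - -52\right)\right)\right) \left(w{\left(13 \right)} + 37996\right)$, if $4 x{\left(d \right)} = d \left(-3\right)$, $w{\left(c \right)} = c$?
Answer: $-249757139$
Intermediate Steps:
$x{\left(d \right)} = - \frac{3 d}{4}$ ($x{\left(d \right)} = \frac{d \left(-3\right)}{4} = \frac{\left(-3\right) d}{4} = - \frac{3 d}{4}$)
$\left(-8683 + \left(3 + 4 x{\left(-3 \right)}\right) \left(110 + \left(14 - -52\right)\right)\right) \left(w{\left(13 \right)} + 37996\right) = \left(-8683 + \left(3 + 4 \left(\left(- \frac{3}{4}\right) \left(-3\right)\right)\right) \left(110 + \left(14 - -52\right)\right)\right) \left(13 + 37996\right) = \left(-8683 + \left(3 + 4 \cdot \frac{9}{4}\right) \left(110 + \left(14 + 52\right)\right)\right) 38009 = \left(-8683 + \left(3 + 9\right) \left(110 + 66\right)\right) 38009 = \left(-8683 + 12 \cdot 176\right) 38009 = \left(-8683 + 2112\right) 38009 = \left(-6571\right) 38009 = -249757139$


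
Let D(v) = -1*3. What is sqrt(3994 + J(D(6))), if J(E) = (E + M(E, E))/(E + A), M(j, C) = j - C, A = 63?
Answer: 23*sqrt(755)/10 ≈ 63.198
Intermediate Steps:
D(v) = -3
J(E) = E/(63 + E) (J(E) = (E + (E - E))/(E + 63) = (E + 0)/(63 + E) = E/(63 + E))
sqrt(3994 + J(D(6))) = sqrt(3994 - 3/(63 - 3)) = sqrt(3994 - 3/60) = sqrt(3994 - 3*1/60) = sqrt(3994 - 1/20) = sqrt(79879/20) = 23*sqrt(755)/10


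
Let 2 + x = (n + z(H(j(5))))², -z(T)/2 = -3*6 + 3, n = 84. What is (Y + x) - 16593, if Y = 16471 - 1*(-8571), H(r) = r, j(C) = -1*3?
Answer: 21443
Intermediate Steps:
j(C) = -3
Y = 25042 (Y = 16471 + 8571 = 25042)
z(T) = 30 (z(T) = -2*(-3*6 + 3) = -2*(-18 + 3) = -2*(-15) = 30)
x = 12994 (x = -2 + (84 + 30)² = -2 + 114² = -2 + 12996 = 12994)
(Y + x) - 16593 = (25042 + 12994) - 16593 = 38036 - 16593 = 21443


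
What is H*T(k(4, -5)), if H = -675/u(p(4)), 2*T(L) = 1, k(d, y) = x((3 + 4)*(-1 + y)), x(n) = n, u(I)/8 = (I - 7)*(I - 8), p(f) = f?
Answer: -225/64 ≈ -3.5156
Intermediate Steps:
u(I) = 8*(-8 + I)*(-7 + I) (u(I) = 8*((I - 7)*(I - 8)) = 8*((-7 + I)*(-8 + I)) = 8*((-8 + I)*(-7 + I)) = 8*(-8 + I)*(-7 + I))
k(d, y) = -7 + 7*y (k(d, y) = (3 + 4)*(-1 + y) = 7*(-1 + y) = -7 + 7*y)
T(L) = 1/2 (T(L) = (1/2)*1 = 1/2)
H = -225/32 (H = -675/(448 - 120*4 + 8*4**2) = -675/(448 - 480 + 8*16) = -675/(448 - 480 + 128) = -675/96 = -675*1/96 = -225/32 ≈ -7.0313)
H*T(k(4, -5)) = -225/32*1/2 = -225/64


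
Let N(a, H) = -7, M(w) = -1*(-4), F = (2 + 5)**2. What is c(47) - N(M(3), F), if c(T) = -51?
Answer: -44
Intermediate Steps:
F = 49 (F = 7**2 = 49)
M(w) = 4
c(47) - N(M(3), F) = -51 - 1*(-7) = -51 + 7 = -44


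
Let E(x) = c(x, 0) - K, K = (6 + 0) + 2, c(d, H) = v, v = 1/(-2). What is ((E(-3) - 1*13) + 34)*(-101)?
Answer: -2525/2 ≈ -1262.5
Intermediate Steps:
v = -½ ≈ -0.50000
c(d, H) = -½
K = 8 (K = 6 + 2 = 8)
E(x) = -17/2 (E(x) = -½ - 1*8 = -½ - 8 = -17/2)
((E(-3) - 1*13) + 34)*(-101) = ((-17/2 - 1*13) + 34)*(-101) = ((-17/2 - 13) + 34)*(-101) = (-43/2 + 34)*(-101) = (25/2)*(-101) = -2525/2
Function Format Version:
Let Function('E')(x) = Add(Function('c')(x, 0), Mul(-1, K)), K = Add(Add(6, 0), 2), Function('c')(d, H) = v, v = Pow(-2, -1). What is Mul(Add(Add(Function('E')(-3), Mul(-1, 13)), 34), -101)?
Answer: Rational(-2525, 2) ≈ -1262.5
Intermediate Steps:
v = Rational(-1, 2) ≈ -0.50000
Function('c')(d, H) = Rational(-1, 2)
K = 8 (K = Add(6, 2) = 8)
Function('E')(x) = Rational(-17, 2) (Function('E')(x) = Add(Rational(-1, 2), Mul(-1, 8)) = Add(Rational(-1, 2), -8) = Rational(-17, 2))
Mul(Add(Add(Function('E')(-3), Mul(-1, 13)), 34), -101) = Mul(Add(Add(Rational(-17, 2), Mul(-1, 13)), 34), -101) = Mul(Add(Add(Rational(-17, 2), -13), 34), -101) = Mul(Add(Rational(-43, 2), 34), -101) = Mul(Rational(25, 2), -101) = Rational(-2525, 2)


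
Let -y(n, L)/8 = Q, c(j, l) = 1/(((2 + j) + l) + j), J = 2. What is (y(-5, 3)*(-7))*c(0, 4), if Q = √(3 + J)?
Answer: 28*√5/3 ≈ 20.870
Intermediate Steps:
c(j, l) = 1/(2 + l + 2*j) (c(j, l) = 1/((2 + j + l) + j) = 1/(2 + l + 2*j))
Q = √5 (Q = √(3 + 2) = √5 ≈ 2.2361)
y(n, L) = -8*√5
(y(-5, 3)*(-7))*c(0, 4) = (-8*√5*(-7))/(2 + 4 + 2*0) = (56*√5)/(2 + 4 + 0) = (56*√5)/6 = (56*√5)*(⅙) = 28*√5/3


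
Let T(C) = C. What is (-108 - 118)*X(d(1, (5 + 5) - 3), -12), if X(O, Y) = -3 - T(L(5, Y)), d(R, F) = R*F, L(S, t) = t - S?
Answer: -3164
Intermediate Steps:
d(R, F) = F*R
X(O, Y) = 2 - Y (X(O, Y) = -3 - (Y - 1*5) = -3 - (Y - 5) = -3 - (-5 + Y) = -3 + (5 - Y) = 2 - Y)
(-108 - 118)*X(d(1, (5 + 5) - 3), -12) = (-108 - 118)*(2 - 1*(-12)) = -226*(2 + 12) = -226*14 = -3164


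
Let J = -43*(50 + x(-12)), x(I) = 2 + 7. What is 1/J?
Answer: -1/2537 ≈ -0.00039417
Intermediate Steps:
x(I) = 9
J = -2537 (J = -43*(50 + 9) = -43*59 = -2537)
1/J = 1/(-2537) = -1/2537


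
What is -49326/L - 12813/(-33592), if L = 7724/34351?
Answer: -14229524841645/64866152 ≈ -2.1937e+5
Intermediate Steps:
L = 7724/34351 (L = 7724*(1/34351) = 7724/34351 ≈ 0.22486)
-49326/L - 12813/(-33592) = -49326/7724/34351 - 12813/(-33592) = -49326*34351/7724 - 12813*(-1/33592) = -847198713/3862 + 12813/33592 = -14229524841645/64866152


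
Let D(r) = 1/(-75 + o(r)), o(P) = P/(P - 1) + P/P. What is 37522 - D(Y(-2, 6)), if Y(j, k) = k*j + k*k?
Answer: 62961939/1678 ≈ 37522.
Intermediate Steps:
o(P) = 1 + P/(-1 + P) (o(P) = P/(-1 + P) + 1 = 1 + P/(-1 + P))
Y(j, k) = k² + j*k (Y(j, k) = j*k + k² = k² + j*k)
D(r) = 1/(-75 + (-1 + 2*r)/(-1 + r))
37522 - D(Y(-2, 6)) = 37522 - (1 - 6*(-2 + 6))/(-74 + 73*(6*(-2 + 6))) = 37522 - (1 - 6*4)/(-74 + 73*(6*4)) = 37522 - (1 - 1*24)/(-74 + 73*24) = 37522 - (1 - 24)/(-74 + 1752) = 37522 - (-23)/1678 = 37522 - 1*(-23/1678) = 37522 + 23/1678 = 62961939/1678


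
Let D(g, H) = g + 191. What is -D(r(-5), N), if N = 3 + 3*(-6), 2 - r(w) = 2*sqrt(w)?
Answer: -193 + 2*I*sqrt(5) ≈ -193.0 + 4.4721*I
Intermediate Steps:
r(w) = 2 - 2*sqrt(w)
N = -15 (N = 3 - 18 = -15)
D(g, H) = 191 + g
-D(r(-5), N) = -(191 + (2 - 2*I*sqrt(5))) = -(193 - 2*I*sqrt(5)) = -193 + 2*I*sqrt(5)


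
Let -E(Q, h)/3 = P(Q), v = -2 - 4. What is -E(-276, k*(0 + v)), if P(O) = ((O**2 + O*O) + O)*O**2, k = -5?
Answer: 34753624128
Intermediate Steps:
v = -6
P(O) = O**2*(O + 2*O**2) (P(O) = ((O**2 + O**2) + O)*O**2 = (2*O**2 + O)*O**2 = (O + 2*O**2)*O**2 = O**2*(O + 2*O**2))
E(Q, h) = -3*Q**3*(1 + 2*Q)
-E(-276, k*(0 + v)) = -(-276)**3*(-3 - 6*(-276)) = -(-21024576)*(-3 + 1656) = -(-21024576)*1653 = -1*(-34753624128) = 34753624128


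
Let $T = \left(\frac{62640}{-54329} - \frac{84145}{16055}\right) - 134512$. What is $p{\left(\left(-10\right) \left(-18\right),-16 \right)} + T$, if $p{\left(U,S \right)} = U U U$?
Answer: $\frac{993928053407691}{174450419} \approx 5.6975 \cdot 10^{6}$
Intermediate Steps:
$p{\left(U,S \right)} = U^{3}$ ($p{\left(U,S \right)} = U^{2} U = U^{3}$)
$T = - \frac{23466790200309}{174450419}$ ($T = \left(62640 \left(- \frac{1}{54329}\right) - \frac{16829}{3211}\right) - 134512 = \left(- \frac{62640}{54329} - \frac{16829}{3211}\right) - 134512 = - \frac{1115439781}{174450419} - 134512 = - \frac{23466790200309}{174450419} \approx -1.3452 \cdot 10^{5}$)
$p{\left(\left(-10\right) \left(-18\right),-16 \right)} + T = \left(\left(-10\right) \left(-18\right)\right)^{3} - \frac{23466790200309}{174450419} = 180^{3} - \frac{23466790200309}{174450419} = 5832000 - \frac{23466790200309}{174450419} = \frac{993928053407691}{174450419}$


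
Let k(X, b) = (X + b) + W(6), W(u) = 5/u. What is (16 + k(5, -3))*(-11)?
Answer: -1243/6 ≈ -207.17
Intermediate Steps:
k(X, b) = ⅚ + X + b (k(X, b) = (X + b) + 5/6 = (X + b) + 5*(⅙) = (X + b) + ⅚ = ⅚ + X + b)
(16 + k(5, -3))*(-11) = (16 + (⅚ + 5 - 3))*(-11) = (16 + 17/6)*(-11) = (113/6)*(-11) = -1243/6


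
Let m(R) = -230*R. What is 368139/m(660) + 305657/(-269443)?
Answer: -48530403059/13633815800 ≈ -3.5596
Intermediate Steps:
368139/m(660) + 305657/(-269443) = 368139/((-230*660)) + 305657/(-269443) = 368139/(-151800) + 305657*(-1/269443) = 368139*(-1/151800) - 305657/269443 = -122713/50600 - 305657/269443 = -48530403059/13633815800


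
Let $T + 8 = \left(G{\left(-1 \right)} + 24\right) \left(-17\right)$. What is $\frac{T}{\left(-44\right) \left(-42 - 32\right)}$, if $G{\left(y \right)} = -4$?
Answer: $- \frac{87}{814} \approx -0.10688$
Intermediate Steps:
$T = -348$ ($T = -8 + \left(-4 + 24\right) \left(-17\right) = -8 + 20 \left(-17\right) = -8 - 340 = -348$)
$\frac{T}{\left(-44\right) \left(-42 - 32\right)} = - \frac{348}{\left(-44\right) \left(-42 - 32\right)} = - \frac{348}{\left(-44\right) \left(-74\right)} = - \frac{348}{3256} = \left(-348\right) \frac{1}{3256} = - \frac{87}{814}$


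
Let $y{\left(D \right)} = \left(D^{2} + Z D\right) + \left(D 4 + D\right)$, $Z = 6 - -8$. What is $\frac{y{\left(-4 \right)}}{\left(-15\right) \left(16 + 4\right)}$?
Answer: $\frac{1}{5} \approx 0.2$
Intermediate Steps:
$Z = 14$ ($Z = 6 + 8 = 14$)
$y{\left(D \right)} = D^{2} + 19 D$ ($y{\left(D \right)} = \left(D^{2} + 14 D\right) + \left(D 4 + D\right) = \left(D^{2} + 14 D\right) + \left(4 D + D\right) = \left(D^{2} + 14 D\right) + 5 D = D^{2} + 19 D$)
$\frac{y{\left(-4 \right)}}{\left(-15\right) \left(16 + 4\right)} = \frac{\left(-4\right) \left(19 - 4\right)}{\left(-15\right) \left(16 + 4\right)} = \frac{\left(-4\right) 15}{\left(-15\right) 20} = - \frac{60}{-300} = \left(-60\right) \left(- \frac{1}{300}\right) = \frac{1}{5}$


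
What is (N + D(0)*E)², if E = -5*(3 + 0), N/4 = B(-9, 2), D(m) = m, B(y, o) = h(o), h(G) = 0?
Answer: 0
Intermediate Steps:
B(y, o) = 0
N = 0 (N = 4*0 = 0)
E = -15 (E = -5*3 = -15)
(N + D(0)*E)² = (0 + 0*(-15))² = (0 + 0)² = 0² = 0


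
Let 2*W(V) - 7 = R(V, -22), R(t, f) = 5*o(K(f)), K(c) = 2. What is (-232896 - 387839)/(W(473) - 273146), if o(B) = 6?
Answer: 248294/109251 ≈ 2.2727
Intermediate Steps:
R(t, f) = 30 (R(t, f) = 5*6 = 30)
W(V) = 37/2 (W(V) = 7/2 + (½)*30 = 7/2 + 15 = 37/2)
(-232896 - 387839)/(W(473) - 273146) = (-232896 - 387839)/(37/2 - 273146) = -620735/(-546255/2) = -620735*(-2/546255) = 248294/109251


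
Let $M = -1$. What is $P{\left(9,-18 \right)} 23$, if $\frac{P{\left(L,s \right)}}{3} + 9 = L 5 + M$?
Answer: $2415$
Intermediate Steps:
$P{\left(L,s \right)} = -30 + 15 L$ ($P{\left(L,s \right)} = -27 + 3 \left(L 5 - 1\right) = -27 + 3 \left(5 L - 1\right) = -27 + 3 \left(-1 + 5 L\right) = -27 + \left(-3 + 15 L\right) = -30 + 15 L$)
$P{\left(9,-18 \right)} 23 = \left(-30 + 15 \cdot 9\right) 23 = \left(-30 + 135\right) 23 = 105 \cdot 23 = 2415$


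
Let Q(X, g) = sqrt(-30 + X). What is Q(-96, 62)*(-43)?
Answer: -129*I*sqrt(14) ≈ -482.67*I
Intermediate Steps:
Q(-96, 62)*(-43) = sqrt(-30 - 96)*(-43) = sqrt(-126)*(-43) = (3*I*sqrt(14))*(-43) = -129*I*sqrt(14)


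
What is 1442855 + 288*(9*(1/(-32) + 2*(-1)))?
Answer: 1437590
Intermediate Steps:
1442855 + 288*(9*(1/(-32) + 2*(-1))) = 1442855 + 288*(9*(-1/32 - 2)) = 1442855 + 288*(9*(-65/32)) = 1442855 + 288*(-585/32) = 1442855 - 5265 = 1437590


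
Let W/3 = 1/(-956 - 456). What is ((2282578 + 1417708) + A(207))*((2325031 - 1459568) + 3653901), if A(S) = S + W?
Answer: 5903527817408033/353 ≈ 1.6724e+13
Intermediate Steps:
W = -3/1412 (W = 3/(-956 - 456) = 3/(-1412) = 3*(-1/1412) = -3/1412 ≈ -0.0021246)
A(S) = -3/1412 + S (A(S) = S - 3/1412 = -3/1412 + S)
((2282578 + 1417708) + A(207))*((2325031 - 1459568) + 3653901) = ((2282578 + 1417708) + (-3/1412 + 207))*((2325031 - 1459568) + 3653901) = (3700286 + 292281/1412)*(865463 + 3653901) = (5225096113/1412)*4519364 = 5903527817408033/353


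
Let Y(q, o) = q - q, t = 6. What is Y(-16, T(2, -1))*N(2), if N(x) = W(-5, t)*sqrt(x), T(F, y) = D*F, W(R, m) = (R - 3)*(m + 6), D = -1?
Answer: 0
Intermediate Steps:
W(R, m) = (-3 + R)*(6 + m)
T(F, y) = -F
Y(q, o) = 0
N(x) = -96*sqrt(x) (N(x) = (-18 - 3*6 + 6*(-5) - 5*6)*sqrt(x) = (-18 - 18 - 30 - 30)*sqrt(x) = -96*sqrt(x))
Y(-16, T(2, -1))*N(2) = 0*(-96*sqrt(2)) = 0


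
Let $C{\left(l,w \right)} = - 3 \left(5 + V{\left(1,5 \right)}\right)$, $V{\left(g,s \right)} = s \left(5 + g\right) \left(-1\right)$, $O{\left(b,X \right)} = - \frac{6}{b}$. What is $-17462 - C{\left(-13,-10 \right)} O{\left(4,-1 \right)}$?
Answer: $- \frac{34699}{2} \approx -17350.0$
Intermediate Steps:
$V{\left(g,s \right)} = - s \left(5 + g\right)$
$C{\left(l,w \right)} = 75$ ($C{\left(l,w \right)} = - 3 \left(5 - 5 \left(5 + 1\right)\right) = - 3 \left(5 - 5 \cdot 6\right) = - 3 \left(5 - 30\right) = \left(-3\right) \left(-25\right) = 75$)
$-17462 - C{\left(-13,-10 \right)} O{\left(4,-1 \right)} = -17462 - 75 \left(- \frac{6}{4}\right) = -17462 - 75 \left(\left(-6\right) \frac{1}{4}\right) = -17462 - 75 \left(- \frac{3}{2}\right) = -17462 - - \frac{225}{2} = -17462 + \frac{225}{2} = - \frac{34699}{2}$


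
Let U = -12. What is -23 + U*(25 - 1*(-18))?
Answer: -539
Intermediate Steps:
-23 + U*(25 - 1*(-18)) = -23 - 12*(25 - 1*(-18)) = -23 - 12*(25 + 18) = -23 - 12*43 = -23 - 516 = -539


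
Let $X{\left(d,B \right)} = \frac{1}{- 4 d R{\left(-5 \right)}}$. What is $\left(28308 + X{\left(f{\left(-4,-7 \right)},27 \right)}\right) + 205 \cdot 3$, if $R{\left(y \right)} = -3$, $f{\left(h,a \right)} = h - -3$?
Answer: $\frac{347075}{12} \approx 28923.0$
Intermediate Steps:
$f{\left(h,a \right)} = 3 + h$ ($f{\left(h,a \right)} = h + 3 = 3 + h$)
$X{\left(d,B \right)} = \frac{1}{12 d}$ ($X{\left(d,B \right)} = \frac{1}{- 4 d \left(-3\right)} = \frac{1}{12 d}$)
$\left(28308 + X{\left(f{\left(-4,-7 \right)},27 \right)}\right) + 205 \cdot 3 = \left(28308 + \frac{1}{12 \left(3 - 4\right)}\right) + 205 \cdot 3 = \left(28308 + \frac{1}{12 \left(-1\right)}\right) + 615 = \left(28308 + \frac{1}{12} \left(-1\right)\right) + 615 = \left(28308 - \frac{1}{12}\right) + 615 = \frac{339695}{12} + 615 = \frac{347075}{12}$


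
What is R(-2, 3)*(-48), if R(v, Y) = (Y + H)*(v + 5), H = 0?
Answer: -432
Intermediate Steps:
R(v, Y) = Y*(5 + v) (R(v, Y) = (Y + 0)*(v + 5) = Y*(5 + v))
R(-2, 3)*(-48) = (3*(5 - 2))*(-48) = (3*3)*(-48) = 9*(-48) = -432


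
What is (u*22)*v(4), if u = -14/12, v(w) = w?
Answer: -308/3 ≈ -102.67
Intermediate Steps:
u = -7/6 (u = -14*1/12 = -7/6 ≈ -1.1667)
(u*22)*v(4) = -7/6*22*4 = -77/3*4 = -308/3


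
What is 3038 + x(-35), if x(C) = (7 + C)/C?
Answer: 15194/5 ≈ 3038.8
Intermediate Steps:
x(C) = (7 + C)/C
3038 + x(-35) = 3038 + (7 - 35)/(-35) = 3038 - 1/35*(-28) = 3038 + 4/5 = 15194/5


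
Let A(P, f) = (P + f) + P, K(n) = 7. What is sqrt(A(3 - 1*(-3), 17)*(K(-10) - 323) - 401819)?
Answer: I*sqrt(410983) ≈ 641.08*I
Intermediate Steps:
A(P, f) = f + 2*P
sqrt(A(3 - 1*(-3), 17)*(K(-10) - 323) - 401819) = sqrt((17 + 2*(3 - 1*(-3)))*(7 - 323) - 401819) = sqrt((17 + 2*(3 + 3))*(-316) - 401819) = sqrt((17 + 2*6)*(-316) - 401819) = sqrt((17 + 12)*(-316) - 401819) = sqrt(29*(-316) - 401819) = sqrt(-9164 - 401819) = sqrt(-410983) = I*sqrt(410983)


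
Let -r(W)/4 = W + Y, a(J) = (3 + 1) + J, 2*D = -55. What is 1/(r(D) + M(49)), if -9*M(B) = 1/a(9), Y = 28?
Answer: -117/235 ≈ -0.49787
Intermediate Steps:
D = -55/2 (D = (1/2)*(-55) = -55/2 ≈ -27.500)
a(J) = 4 + J
r(W) = -112 - 4*W (r(W) = -4*(W + 28) = -4*(28 + W) = -112 - 4*W)
M(B) = -1/117 (M(B) = -1/(9*(4 + 9)) = -1/9/13 = -1/9*1/13 = -1/117)
1/(r(D) + M(49)) = 1/((-112 - 4*(-55/2)) - 1/117) = 1/((-112 + 110) - 1/117) = 1/(-2 - 1/117) = 1/(-235/117) = -117/235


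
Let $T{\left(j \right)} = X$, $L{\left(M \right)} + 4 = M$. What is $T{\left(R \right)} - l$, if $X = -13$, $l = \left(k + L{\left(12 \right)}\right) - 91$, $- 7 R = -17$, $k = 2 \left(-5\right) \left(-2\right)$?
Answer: $50$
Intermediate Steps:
$L{\left(M \right)} = -4 + M$
$k = 20$ ($k = \left(-10\right) \left(-2\right) = 20$)
$R = \frac{17}{7}$ ($R = \left(- \frac{1}{7}\right) \left(-17\right) = \frac{17}{7} \approx 2.4286$)
$l = -63$ ($l = \left(20 + \left(-4 + 12\right)\right) - 91 = \left(20 + 8\right) - 91 = 28 - 91 = -63$)
$T{\left(j \right)} = -13$
$T{\left(R \right)} - l = -13 - -63 = -13 + 63 = 50$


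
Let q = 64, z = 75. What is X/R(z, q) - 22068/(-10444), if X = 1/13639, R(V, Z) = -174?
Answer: 13092864551/6196388646 ≈ 2.1130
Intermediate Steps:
X = 1/13639 ≈ 7.3319e-5
X/R(z, q) - 22068/(-10444) = (1/13639)/(-174) - 22068/(-10444) = (1/13639)*(-1/174) - 22068*(-1/10444) = -1/2373186 + 5517/2611 = 13092864551/6196388646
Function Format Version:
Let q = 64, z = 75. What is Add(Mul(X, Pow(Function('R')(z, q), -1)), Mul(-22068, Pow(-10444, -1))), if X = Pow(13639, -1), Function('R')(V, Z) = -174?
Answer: Rational(13092864551, 6196388646) ≈ 2.1130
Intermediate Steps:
X = Rational(1, 13639) ≈ 7.3319e-5
Add(Mul(X, Pow(Function('R')(z, q), -1)), Mul(-22068, Pow(-10444, -1))) = Add(Mul(Rational(1, 13639), Pow(-174, -1)), Mul(-22068, Pow(-10444, -1))) = Add(Mul(Rational(1, 13639), Rational(-1, 174)), Mul(-22068, Rational(-1, 10444))) = Add(Rational(-1, 2373186), Rational(5517, 2611)) = Rational(13092864551, 6196388646)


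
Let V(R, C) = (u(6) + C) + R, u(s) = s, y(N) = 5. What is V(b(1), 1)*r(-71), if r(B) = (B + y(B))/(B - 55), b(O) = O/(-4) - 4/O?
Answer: 121/84 ≈ 1.4405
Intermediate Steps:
b(O) = -4/O - O/4 (b(O) = O*(-1/4) - 4/O = -O/4 - 4/O = -4/O - O/4)
r(B) = (5 + B)/(-55 + B) (r(B) = (B + 5)/(B - 55) = (5 + B)/(-55 + B))
V(R, C) = 6 + C + R (V(R, C) = (6 + C) + R = 6 + C + R)
V(b(1), 1)*r(-71) = (6 + 1 + (-4/1 - 1/4*1))*((5 - 71)/(-55 - 71)) = (6 + 1 + (-4*1 - 1/4))*(-66/(-126)) = (6 + 1 + (-4 - 1/4))*(-1/126*(-66)) = (6 + 1 - 17/4)*(11/21) = (11/4)*(11/21) = 121/84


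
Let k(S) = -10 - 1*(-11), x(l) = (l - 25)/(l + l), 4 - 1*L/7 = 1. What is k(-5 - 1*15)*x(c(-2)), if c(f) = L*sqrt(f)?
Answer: 1/2 + 25*I*sqrt(2)/84 ≈ 0.5 + 0.4209*I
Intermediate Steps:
L = 21 (L = 28 - 7*1 = 28 - 7 = 21)
c(f) = 21*sqrt(f)
x(l) = (-25 + l)/(2*l) (x(l) = (-25 + l)/((2*l)) = (-25 + l)*(1/(2*l)) = (-25 + l)/(2*l))
k(S) = 1 (k(S) = -10 + 11 = 1)
k(-5 - 1*15)*x(c(-2)) = 1*((-25 + 21*sqrt(-2))/(2*((21*sqrt(-2))))) = 1*((-25 + 21*(I*sqrt(2)))/(2*((21*(I*sqrt(2)))))) = 1*((-25 + 21*I*sqrt(2))/(2*((21*I*sqrt(2))))) = 1*((-I*sqrt(2)/42)*(-25 + 21*I*sqrt(2))/2) = 1*(-I*sqrt(2)*(-25 + 21*I*sqrt(2))/84) = -I*sqrt(2)*(-25 + 21*I*sqrt(2))/84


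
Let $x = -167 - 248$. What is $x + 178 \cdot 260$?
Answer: $45865$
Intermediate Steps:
$x = -415$ ($x = -167 - 248 = -415$)
$x + 178 \cdot 260 = -415 + 178 \cdot 260 = -415 + 46280 = 45865$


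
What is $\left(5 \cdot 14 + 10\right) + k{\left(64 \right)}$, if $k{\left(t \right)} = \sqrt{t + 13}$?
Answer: $80 + \sqrt{77} \approx 88.775$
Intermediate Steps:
$k{\left(t \right)} = \sqrt{13 + t}$
$\left(5 \cdot 14 + 10\right) + k{\left(64 \right)} = \left(5 \cdot 14 + 10\right) + \sqrt{13 + 64} = \left(70 + 10\right) + \sqrt{77} = 80 + \sqrt{77}$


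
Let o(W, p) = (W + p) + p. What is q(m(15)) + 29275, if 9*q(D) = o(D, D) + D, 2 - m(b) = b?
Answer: 263423/9 ≈ 29269.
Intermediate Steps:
o(W, p) = W + 2*p
m(b) = 2 - b
q(D) = 4*D/9 (q(D) = ((D + 2*D) + D)/9 = (3*D + D)/9 = (4*D)/9 = 4*D/9)
q(m(15)) + 29275 = 4*(2 - 1*15)/9 + 29275 = 4*(2 - 15)/9 + 29275 = (4/9)*(-13) + 29275 = -52/9 + 29275 = 263423/9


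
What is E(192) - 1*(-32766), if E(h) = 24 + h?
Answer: 32982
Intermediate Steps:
E(192) - 1*(-32766) = (24 + 192) - 1*(-32766) = 216 + 32766 = 32982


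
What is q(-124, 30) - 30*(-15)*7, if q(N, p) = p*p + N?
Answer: 3926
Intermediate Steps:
q(N, p) = N + p**2 (q(N, p) = p**2 + N = N + p**2)
q(-124, 30) - 30*(-15)*7 = (-124 + 30**2) - 30*(-15)*7 = (-124 + 900) - (-450)*7 = 776 - 1*(-3150) = 776 + 3150 = 3926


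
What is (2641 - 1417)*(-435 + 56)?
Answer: -463896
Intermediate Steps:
(2641 - 1417)*(-435 + 56) = 1224*(-379) = -463896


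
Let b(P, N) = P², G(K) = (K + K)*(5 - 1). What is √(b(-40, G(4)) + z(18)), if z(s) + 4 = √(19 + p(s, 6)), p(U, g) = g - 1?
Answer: √(1596 + 2*√6) ≈ 40.011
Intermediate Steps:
p(U, g) = -1 + g
G(K) = 8*K (G(K) = (2*K)*4 = 8*K)
z(s) = -4 + 2*√6 (z(s) = -4 + √(19 + (-1 + 6)) = -4 + √(19 + 5) = -4 + √24 = -4 + 2*√6)
√(b(-40, G(4)) + z(18)) = √((-40)² + (-4 + 2*√6)) = √(1600 + (-4 + 2*√6)) = √(1596 + 2*√6)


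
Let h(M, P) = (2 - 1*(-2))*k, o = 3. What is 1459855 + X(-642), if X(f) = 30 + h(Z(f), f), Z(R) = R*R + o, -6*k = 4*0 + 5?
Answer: 4379645/3 ≈ 1.4599e+6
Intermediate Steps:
k = -5/6 (k = -(4*0 + 5)/6 = -(0 + 5)/6 = -1/6*5 = -5/6 ≈ -0.83333)
Z(R) = 3 + R**2 (Z(R) = R*R + 3 = R**2 + 3 = 3 + R**2)
h(M, P) = -10/3 (h(M, P) = (2 - 1*(-2))*(-5/6) = (2 + 2)*(-5/6) = 4*(-5/6) = -10/3)
X(f) = 80/3 (X(f) = 30 - 10/3 = 80/3)
1459855 + X(-642) = 1459855 + 80/3 = 4379645/3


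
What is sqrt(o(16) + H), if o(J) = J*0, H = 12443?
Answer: sqrt(12443) ≈ 111.55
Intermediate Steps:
o(J) = 0
sqrt(o(16) + H) = sqrt(0 + 12443) = sqrt(12443)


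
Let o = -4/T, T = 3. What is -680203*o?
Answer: 2720812/3 ≈ 9.0694e+5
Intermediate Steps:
o = -4/3 ≈ -1.3333
-680203*o = -680203*(-4/3) = 2720812/3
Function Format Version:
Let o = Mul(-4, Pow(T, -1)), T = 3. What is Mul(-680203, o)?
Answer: Rational(2720812, 3) ≈ 9.0694e+5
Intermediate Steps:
o = Rational(-4, 3) (o = Mul(-4, Pow(3, -1)) = Mul(-4, Rational(1, 3)) = Rational(-4, 3) ≈ -1.3333)
Mul(-680203, o) = Mul(-680203, Rational(-4, 3)) = Rational(2720812, 3)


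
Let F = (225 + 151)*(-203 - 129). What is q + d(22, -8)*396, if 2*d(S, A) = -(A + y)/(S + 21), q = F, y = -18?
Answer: -5362628/43 ≈ -1.2471e+5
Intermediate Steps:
F = -124832 (F = 376*(-332) = -124832)
q = -124832
d(S, A) = -(-18 + A)/(2*(21 + S)) (d(S, A) = (-(A - 18)/(S + 21))/2 = (-(-18 + A)/(21 + S))/2 = -(-18 + A)/(2*(21 + S)))
q + d(22, -8)*396 = -124832 + ((18 - 1*(-8))/(2*(21 + 22)))*396 = -124832 + ((½)*(18 + 8)/43)*396 = -124832 + ((½)*(1/43)*26)*396 = -124832 + (13/43)*396 = -124832 + 5148/43 = -5362628/43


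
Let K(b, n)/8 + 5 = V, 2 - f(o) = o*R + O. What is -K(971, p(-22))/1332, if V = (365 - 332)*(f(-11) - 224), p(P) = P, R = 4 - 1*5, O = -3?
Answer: 15190/333 ≈ 45.616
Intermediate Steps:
R = -1 (R = 4 - 5 = -1)
f(o) = 5 + o (f(o) = 2 - (o*(-1) - 3) = 2 - (-o - 3) = 2 - (-3 - o) = 2 + (3 + o) = 5 + o)
V = -7590 (V = (365 - 332)*((5 - 11) - 224) = 33*(-6 - 224) = 33*(-230) = -7590)
K(b, n) = -60760 (K(b, n) = -40 + 8*(-7590) = -40 - 60720 = -60760)
-K(971, p(-22))/1332 = -1*(-60760)/1332 = 60760*(1/1332) = 15190/333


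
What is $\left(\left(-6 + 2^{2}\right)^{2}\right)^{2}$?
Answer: $16$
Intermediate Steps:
$\left(\left(-6 + 2^{2}\right)^{2}\right)^{2} = \left(\left(-6 + 4\right)^{2}\right)^{2} = \left(\left(-2\right)^{2}\right)^{2} = 4^{2} = 16$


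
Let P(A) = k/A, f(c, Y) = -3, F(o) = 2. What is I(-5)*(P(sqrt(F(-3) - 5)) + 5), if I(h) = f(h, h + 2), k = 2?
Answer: -15 + 2*I*sqrt(3) ≈ -15.0 + 3.4641*I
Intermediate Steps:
I(h) = -3
P(A) = 2/A
I(-5)*(P(sqrt(F(-3) - 5)) + 5) = -3*(2/(sqrt(2 - 5)) + 5) = -3*(2/(sqrt(-3)) + 5) = -3*(2/((I*sqrt(3))) + 5) = -3*(2*(-I*sqrt(3)/3) + 5) = -3*(-2*I*sqrt(3)/3 + 5) = -3*(5 - 2*I*sqrt(3)/3) = -15 + 2*I*sqrt(3)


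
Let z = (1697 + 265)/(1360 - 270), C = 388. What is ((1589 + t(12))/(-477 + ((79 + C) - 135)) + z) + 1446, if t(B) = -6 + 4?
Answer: 208344/145 ≈ 1436.9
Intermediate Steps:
t(B) = -2
z = 9/5 (z = 1962/1090 = 1962*(1/1090) = 9/5 ≈ 1.8000)
((1589 + t(12))/(-477 + ((79 + C) - 135)) + z) + 1446 = ((1589 - 2)/(-477 + ((79 + 388) - 135)) + 9/5) + 1446 = (1587/(-477 + (467 - 135)) + 9/5) + 1446 = (1587/(-477 + 332) + 9/5) + 1446 = (1587/(-145) + 9/5) + 1446 = (1587*(-1/145) + 9/5) + 1446 = (-1587/145 + 9/5) + 1446 = -1326/145 + 1446 = 208344/145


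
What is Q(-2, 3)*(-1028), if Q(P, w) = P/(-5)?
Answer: -2056/5 ≈ -411.20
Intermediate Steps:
Q(P, w) = -P/5 (Q(P, w) = P*(-1/5) = -P/5)
Q(-2, 3)*(-1028) = -1/5*(-2)*(-1028) = (2/5)*(-1028) = -2056/5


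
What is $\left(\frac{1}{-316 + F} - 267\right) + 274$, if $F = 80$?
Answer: $\frac{1651}{236} \approx 6.9958$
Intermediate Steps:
$\left(\frac{1}{-316 + F} - 267\right) + 274 = \left(\frac{1}{-316 + 80} - 267\right) + 274 = \left(\frac{1}{-236} - 267\right) + 274 = \left(- \frac{1}{236} - 267\right) + 274 = - \frac{63013}{236} + 274 = \frac{1651}{236}$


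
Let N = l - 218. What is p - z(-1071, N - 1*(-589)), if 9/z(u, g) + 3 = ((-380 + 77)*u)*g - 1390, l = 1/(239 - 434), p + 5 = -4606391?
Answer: -36047039948257069/7825432279 ≈ -4.6064e+6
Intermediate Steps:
p = -4606396 (p = -5 - 4606391 = -4606396)
l = -1/195 (l = 1/(-195) = -1/195 ≈ -0.0051282)
N = -42511/195 (N = -1/195 - 218 = -42511/195 ≈ -218.01)
z(u, g) = 9/(-1393 - 303*g*u) (z(u, g) = 9/(-3 + (((-380 + 77)*u)*g - 1390)) = 9/(-3 + ((-303*u)*g - 1390)) = 9/(-3 + (-303*g*u - 1390)) = 9/(-3 + (-1390 - 303*g*u)) = 9/(-1393 - 303*g*u))
p - z(-1071, N - 1*(-589)) = -4606396 - (-9)/(1393 + 303*(-42511/195 - 1*(-589))*(-1071)) = -4606396 - (-9)/(1393 + 303*(-42511/195 + 589)*(-1071)) = -4606396 - (-9)/(1393 + 303*(72344/195)*(-1071)) = -4606396 - (-9)/(1393 - 7825522824/65) = -4606396 - (-9)/(-7825432279/65) = -4606396 - (-9)*(-65)/7825432279 = -4606396 - 1*585/7825432279 = -4606396 - 585/7825432279 = -36047039948257069/7825432279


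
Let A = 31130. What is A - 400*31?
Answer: 18730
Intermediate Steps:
A - 400*31 = 31130 - 400*31 = 31130 - 12400 = 18730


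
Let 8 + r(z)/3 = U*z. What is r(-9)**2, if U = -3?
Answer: 3249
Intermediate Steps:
r(z) = -24 - 9*z (r(z) = -24 + 3*(-3*z) = -24 - 9*z)
r(-9)**2 = (-24 - 9*(-9))**2 = (-24 + 81)**2 = 57**2 = 3249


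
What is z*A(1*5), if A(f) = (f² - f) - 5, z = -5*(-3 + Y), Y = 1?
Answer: 150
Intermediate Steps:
z = 10 (z = -5*(-3 + 1) = -5*(-2) = 10)
A(f) = -5 + f² - f
z*A(1*5) = 10*(-5 + (1*5)² - 5) = 10*(-5 + 5² - 1*5) = 10*(-5 + 25 - 5) = 10*15 = 150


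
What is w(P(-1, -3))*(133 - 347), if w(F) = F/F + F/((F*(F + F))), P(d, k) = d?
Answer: -107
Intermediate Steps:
w(F) = 1 + 1/(2*F) (w(F) = 1 + F/((F*(2*F))) = 1 + F/((2*F²)) = 1 + F*(1/(2*F²)) = 1 + 1/(2*F))
w(P(-1, -3))*(133 - 347) = ((½ - 1)/(-1))*(133 - 347) = -1*(-½)*(-214) = (½)*(-214) = -107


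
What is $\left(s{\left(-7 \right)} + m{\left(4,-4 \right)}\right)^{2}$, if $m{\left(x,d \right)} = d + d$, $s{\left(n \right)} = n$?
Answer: $225$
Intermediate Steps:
$m{\left(x,d \right)} = 2 d$
$\left(s{\left(-7 \right)} + m{\left(4,-4 \right)}\right)^{2} = \left(-7 + 2 \left(-4\right)\right)^{2} = \left(-7 - 8\right)^{2} = \left(-15\right)^{2} = 225$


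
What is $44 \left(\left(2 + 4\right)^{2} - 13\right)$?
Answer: $1012$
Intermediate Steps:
$44 \left(\left(2 + 4\right)^{2} - 13\right) = 44 \left(6^{2} - 13\right) = 44 \left(36 - 13\right) = 44 \cdot 23 = 1012$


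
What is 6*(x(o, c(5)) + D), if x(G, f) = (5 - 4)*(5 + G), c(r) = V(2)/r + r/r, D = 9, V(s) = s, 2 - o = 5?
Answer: 66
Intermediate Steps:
o = -3 (o = 2 - 1*5 = 2 - 5 = -3)
c(r) = 1 + 2/r (c(r) = 2/r + r/r = 2/r + 1 = 1 + 2/r)
x(G, f) = 5 + G (x(G, f) = 1*(5 + G) = 5 + G)
6*(x(o, c(5)) + D) = 6*((5 - 3) + 9) = 6*(2 + 9) = 6*11 = 66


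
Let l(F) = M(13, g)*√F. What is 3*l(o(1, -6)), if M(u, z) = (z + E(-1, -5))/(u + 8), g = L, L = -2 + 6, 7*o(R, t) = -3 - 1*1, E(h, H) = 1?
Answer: 10*I*√7/49 ≈ 0.53995*I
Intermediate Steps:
o(R, t) = -4/7 (o(R, t) = (-3 - 1*1)/7 = (-3 - 1)/7 = (⅐)*(-4) = -4/7)
L = 4
g = 4
M(u, z) = (1 + z)/(8 + u) (M(u, z) = (z + 1)/(u + 8) = (1 + z)/(8 + u))
l(F) = 5*√F/21 (l(F) = ((1 + 4)/(8 + 13))*√F = (5/21)*√F = ((1/21)*5)*√F = 5*√F/21)
3*l(o(1, -6)) = 3*(5*√(-4/7)/21) = 3*(5*(2*I*√7/7)/21) = 3*(10*I*√7/147) = 10*I*√7/49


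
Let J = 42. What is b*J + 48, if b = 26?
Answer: 1140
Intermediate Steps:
b*J + 48 = 26*42 + 48 = 1092 + 48 = 1140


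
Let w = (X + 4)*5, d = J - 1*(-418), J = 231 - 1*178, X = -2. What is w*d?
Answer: 4710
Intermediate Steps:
J = 53 (J = 231 - 178 = 53)
d = 471 (d = 53 - 1*(-418) = 53 + 418 = 471)
w = 10 (w = (-2 + 4)*5 = 2*5 = 10)
w*d = 10*471 = 4710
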